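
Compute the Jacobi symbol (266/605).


Compute (266/605) via quadratic reciprocity:
  pull out 2: (2/605) = -1  (since 605 mod 8 = 5)
  reciprocity: (133/605) -> +(605/133)
  reduce: (73/133)
  reciprocity: (73/133) -> +(133/73)
  reduce: (60/73)
  pull out 2: (2/73) = +1  (since 73 mod 8 = 1)
  pull out 2: (2/73) = +1  (since 73 mod 8 = 1)
  reciprocity: (15/73) -> +(73/15)
  reduce: (13/15)
  reciprocity: (13/15) -> +(15/13)
  reduce: (2/13)
  pull out 2: (2/13) = -1  (since 13 mod 8 = 5)
  (1/13) = 1
Product of signs = 1

1


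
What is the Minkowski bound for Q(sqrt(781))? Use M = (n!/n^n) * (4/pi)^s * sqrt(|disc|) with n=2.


d = 781, d mod 4 = 1, so disc(K) = d = 781; |disc(K)| = 781
Real quadratic field, so n = 2, s = r2 = 0, r1 = 2
M = (n!/n^n) * (4/pi)^s * sqrt(|disc(K)|) = (2!/2^2) * (4/pi)^0 * sqrt(781)
= 0.5 * 1.000000 * 27.946377
= 13.9732

13.9732


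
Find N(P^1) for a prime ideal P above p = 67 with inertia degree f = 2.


N(P^a) = p^(a*f)
= 67^(1*2)
= 67^2
= 4489

4489


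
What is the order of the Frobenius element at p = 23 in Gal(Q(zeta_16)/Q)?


The Frobenius at p in Gal(Q(zeta_n)/Q) = (Z/nZ)* is the class of p, so its order is ord_16(23), the smallest k >= 1 with 23^k = 1 mod 16.
n = 16 = 2^4, phi(16) = 8; the order divides phi(n).
Divisors of 8: 1, 2, 4, 8
Repeated squaring mod 16: 23^1 = 7, 23^2 = 1, 23^4 = 1, 23^8 = 1
Test divisors in increasing order:
  k=1: 23^1 = 7 mod 16
  k=2: 23^2 = 1 mod 16  <- first divisor giving 1
Order = 2

2


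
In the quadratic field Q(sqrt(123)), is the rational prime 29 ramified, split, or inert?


K = Q(sqrt(123)). Since d mod 4 = 3, disc(K) = 492.
Check p | disc: 492 mod 29 = 28.
p does not divide disc. Compute Legendre symbol (d/p):
7^((29-1)/2) mod 29 = 1
(d/p) = 1, so p splits: (p) = P*P' with e=1, f=1, g=2.
Therefore p is split.

split


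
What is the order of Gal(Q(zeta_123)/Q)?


|Gal(Q(zeta_123)/Q)| = phi(123)
= 80

80


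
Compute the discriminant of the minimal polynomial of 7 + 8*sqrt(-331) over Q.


The element 7 + 8*sqrt(-331) has minimal polynomial:
x^2 - 14*x + 21233
Discriminant = (-14)^2 - 4*(21233)
= 196 - 84932
= -84736

-84736


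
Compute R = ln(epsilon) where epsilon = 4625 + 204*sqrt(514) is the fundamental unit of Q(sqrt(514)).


epsilon = 4625 + 204*sqrt(514)
= 9249.9999
R = ln(9249.9999)
= 9.1324

9.1324


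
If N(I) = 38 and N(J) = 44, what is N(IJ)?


N(IJ) = N(I) * N(J)
= 38 * 44
= 1672

1672


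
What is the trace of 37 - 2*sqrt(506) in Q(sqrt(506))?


Tr(a + b*sqrt(d)) = (a + b*sqrt(d)) + (a - b*sqrt(d)) = 2a
= 2 * (37)
= 74

74


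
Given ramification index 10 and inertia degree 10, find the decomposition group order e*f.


|D_P| = e * f
= 10 * 10
= 100

100


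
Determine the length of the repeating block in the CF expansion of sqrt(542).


Run the CF algorithm for sqrt(542).
a_0 = floor(sqrt(542)) = 23; set m_0=0, q_0=1.
Recurrence: m' = q*a - m,  q' = (d - m'^2)/q,  a' = floor((a_0 + m')/q').
  step 1: m=23, q=13, a=3
  step 2: m=16, q=22, a=1
  step 3: m=6, q=23, a=1
  step 4: m=17, q=11, a=3
  step 5: m=16, q=26, a=1
  step 6: m=10, q=17, a=1
  step 7: m=7, q=29, a=1
  step 8: m=22, q=2, a=22
  step 9: m=22, q=29, a=1
  step 10: m=7, q=17, a=1
  step 11: m=10, q=26, a=1
  step 12: m=16, q=11, a=3
  step 13: m=17, q=23, a=1
  step 14: m=6, q=22, a=1
  step 15: m=16, q=13, a=3
  step 16: m=23, q=1, a=46
a_16 = 2*a_0 = 46, so the period closes here.
sqrt(542) = [23; 3, 1, 1, 3, 1, 1, 1, 22, 1, 1, 1, 3, 1, 1, 3, 46]
Period length = 16

16


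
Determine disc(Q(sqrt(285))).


For K = Q(sqrt(d)) with d squarefree: disc(K) = d if d = 1 mod 4, and disc(K) = 4d if d = 2 or 3 mod 4.
Here d = 285, and d mod 4 = 1.
d = 1 mod 4 (O_K = Z[(1+sqrt(d))/2]), so disc(K) = d = 285

285


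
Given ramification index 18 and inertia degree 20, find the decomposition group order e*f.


|D_P| = e * f
= 18 * 20
= 360

360


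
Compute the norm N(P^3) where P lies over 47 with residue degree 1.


N(P^a) = p^(a*f)
= 47^(3*1)
= 47^3
= 103823

103823


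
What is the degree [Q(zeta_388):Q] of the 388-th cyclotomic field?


The degree equals Euler's totient phi(388).
388 = 2^2 * 97
phi(388) = 192

192


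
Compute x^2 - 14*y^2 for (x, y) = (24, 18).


x^2 - d*y^2
= 24^2 - 14*18^2
= 576 - 4536
= -3960

-3960


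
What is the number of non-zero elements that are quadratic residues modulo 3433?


For prime p, the number of non-zero quadratic residues is (p-1)/2.
= (3433-1)/2
= 1716

1716


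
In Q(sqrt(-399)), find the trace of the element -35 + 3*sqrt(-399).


Tr(a + b*sqrt(d)) = (a + b*sqrt(d)) + (a - b*sqrt(d)) = 2a
= 2 * (-35)
= -70

-70


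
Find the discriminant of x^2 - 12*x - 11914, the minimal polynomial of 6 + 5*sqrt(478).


The element 6 + 5*sqrt(478) has minimal polynomial:
x^2 - 12*x - 11914
Discriminant = (-12)^2 - 4*(-11914)
= 144 + 47656
= 47800

47800


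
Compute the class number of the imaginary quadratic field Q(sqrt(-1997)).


K = Q(sqrt(-1997)). d mod 4 = 3, so D = disc(K) = 4d = -7988
h(K) equals the number of primitive reduced positive-definite forms (a, b, c) = a*x^2 + b*x*y + c*y^2 with b^2 - 4ac = D,
where reduced means |b| <= a <= c, with b >= 0 whenever |b| = a or a = c, and primitive means gcd(a, b, c) = 1.
Reduced forces 3a^2 <= |D| = 7988, so 1 <= a <= 51; b must have the parity of D, and c = (b^2 - D)/(4a) must be an integer >= a.
Enumerate a = 1..51, b in [-a, a]:
  a=1: (1, 0, 1997)  [1]
  a=2: (2, 2, 999)  [1]
  a=3: (3, -2, 666), (3, 2, 666)  [2]
  a=4..5: none
  a=6: (6, -2, 333), (6, 2, 333)  [2]
  a=7..8: none
  a=9: (9, -2, 222), (9, 2, 222)  [2]
  a=10: none
  a=11: (11, -8, 183), (11, 8, 183)  [2]
  a=12..16: none
  a=17: (17, -6, 118), (17, 6, 118)  [2]
  a=18: (18, -2, 111), (18, 2, 111)  [2]
  a=19: (19, -12, 107), (19, 12, 107)  [2]
  a=20..21: none
  a=22: (22, -14, 93), (22, 14, 93)  [2]
  a=23: (23, -4, 87), (23, 4, 87)  [2]
  a=24..26: none
  a=27: (27, -2, 74), (27, 2, 74)  [2]
  a=28: none
  a=29: (29, -4, 69), (29, 4, 69)  [2]
  a=30: none
  a=31: (31, -14, 66), (31, 14, 66)  [2]
  a=32: none
  a=33: (33, -14, 62), (33, -8, 61), (33, 8, 61), (33, 14, 62)  [4]
  a=34: (34, -6, 59), (34, 6, 59)  [2]
  a=35..36: none
  a=37: (37, -2, 54), (37, 2, 54)  [2]
  a=38: (38, -26, 57), (38, 26, 57)  [2]
  a=39..42: none
  a=43: (43, -28, 51), (43, 28, 51)  [2]
  a=44..45: none
  a=46: (46, -42, 53), (46, 42, 53)  [2]
  a=47: (47, -40, 51), (47, 40, 51)  [2]
  a=48..51: none
Total reduced forms: 1 + 1 + 2 + 2 + 2 + 2 + 2 + 2 + 2 + 2 + 2 + 2 + 2 + 2 + 4 + 2 + 2 + 2 + 2 + 2 + 2 = 42
h = 42

42


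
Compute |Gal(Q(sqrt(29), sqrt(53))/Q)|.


The 2 square roots of distinct primes are multiplicatively independent over Q,
so [K:Q] = 2^2 and Gal(K/Q) is isomorphic to (Z/2Z)^2.
|Gal| = 2^2 = 4

4


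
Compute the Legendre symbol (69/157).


p = 157 is prime, so compute (69/157) with the reciprocity algorithm (Jacobi-symbol steps: pull out 2s via (2/n), flip via reciprocity, reduce):
  reciprocity: (69/157) -> +(157/69)
  reduce: (19/69)
  reciprocity: (19/69) -> +(69/19)
  reduce: (12/19)
  pull out 2: (2/19) = -1  (since 19 mod 8 = 3)
  pull out 2: (2/19) = -1  (since 19 mod 8 = 3)
  reciprocity: (3/19) -> -(19/3)
  reduce: (1/3)
  (1/3) = 1
Product of signs = -1
(69/157) = -1

-1


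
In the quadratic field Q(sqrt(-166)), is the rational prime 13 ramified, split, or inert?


K = Q(sqrt(-166)). Since d mod 4 = 2, disc(K) = -664.
Check p | disc: -664 mod 13 = 12.
p does not divide disc. Compute Legendre symbol (d/p):
3^((13-1)/2) mod 13 = 1
(d/p) = 1, so p splits: (p) = P*P' with e=1, f=1, g=2.
Therefore p is split.

split


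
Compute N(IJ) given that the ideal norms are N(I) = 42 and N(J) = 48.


N(IJ) = N(I) * N(J)
= 42 * 48
= 2016

2016


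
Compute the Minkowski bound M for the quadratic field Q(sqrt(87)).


d = 87, d mod 4 = 3, so disc(K) = 4d = 348; |disc(K)| = 348
Real quadratic field, so n = 2, s = r2 = 0, r1 = 2
M = (n!/n^n) * (4/pi)^s * sqrt(|disc(K)|) = (2!/2^2) * (4/pi)^0 * sqrt(348)
= 0.5 * 1.000000 * 18.654758
= 9.3274

9.3274


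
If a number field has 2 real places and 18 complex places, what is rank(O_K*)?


By Dirichlet's unit theorem:
rank = r1 + r2 - 1
= 2 + 18 - 1
= 19

19


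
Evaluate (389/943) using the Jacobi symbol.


Compute (389/943) via quadratic reciprocity:
  reciprocity: (389/943) -> +(943/389)
  reduce: (165/389)
  reciprocity: (165/389) -> +(389/165)
  reduce: (59/165)
  reciprocity: (59/165) -> +(165/59)
  reduce: (47/59)
  reciprocity: (47/59) -> -(59/47)
  reduce: (12/47)
  pull out 2: (2/47) = +1  (since 47 mod 8 = 7)
  pull out 2: (2/47) = +1  (since 47 mod 8 = 7)
  reciprocity: (3/47) -> -(47/3)
  reduce: (2/3)
  pull out 2: (2/3) = -1  (since 3 mod 8 = 3)
  (1/3) = 1
Product of signs = -1

-1


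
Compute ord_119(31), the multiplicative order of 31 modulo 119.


We want ord_119(31), the smallest k >= 1 with 31^k = 1 mod 119.
n = 119 = 7 * 17, phi(119) = 96; the order divides phi(n).
Divisors of 96: 1, 2, 3, 4, 6, 8, 12, 16, 24, 32, 48, 96
Repeated squaring mod 119: 31^1 = 31, 31^2 = 9, 31^4 = 81, 31^8 = 16, 31^16 = 18, 31^32 = 86, 31^64 = 18
Test divisors in increasing order:
  k=1: 31^1 = 31 mod 119
  k=2: 31^2 = 9 mod 119
  k=3: 31^3 = 9 * 31 = 41 mod 119
  k=4: 31^4 = 81 mod 119
  k=6: 31^6 = 81 * 9 = 15 mod 119
  k=8: 31^8 = 16 mod 119
  k=12: 31^12 = 16 * 81 = 106 mod 119
  k=16: 31^16 = 18 mod 119
  k=24: 31^24 = 18 * 16 = 50 mod 119
  k=32: 31^32 = 86 mod 119
  k=48: 31^48 = 86 * 18 = 1 mod 119  <- first divisor giving 1
Order = 48

48


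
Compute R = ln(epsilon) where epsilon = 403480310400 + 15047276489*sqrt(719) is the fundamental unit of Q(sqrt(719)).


epsilon = 403480310400 + 15047276489*sqrt(719)
= 8.0696e+11
R = ln(8.0696e+11)
= 27.4165

27.4165


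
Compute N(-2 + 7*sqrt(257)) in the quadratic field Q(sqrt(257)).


N(a + b*sqrt(d)) = a^2 - d*b^2
= (-2)^2 - (257)*(7)^2
= 4 - 12593
= -12589

-12589


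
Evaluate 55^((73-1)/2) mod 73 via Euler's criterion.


p = 73 is prime and the exponent is (p-1)/2 = 36, so by Euler's criterion 55^36 = (55/73) = +1 or -1 mod 73.
Compute by square-and-multiply:
  36 = 32 + 4 (binary 100100)
  Repeated squaring mod 73: 55^1 = 55, 55^2 = 32, 55^4 = 2, 55^8 = 4, 55^16 = 16, 55^32 = 37
  55^36 = 55^32 * 55^4 = 37 * 2 mod 73
    37 * 2 = 74 = 1 mod 73
  55^36 = 1 mod 73
Result 1: 55 is a quadratic residue mod 73.
55^36 mod 73 = 1

1


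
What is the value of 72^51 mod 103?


p = 103 is prime and the exponent is (p-1)/2 = 51, so by Euler's criterion 72^51 = (72/103) = +1 or -1 mod 103.
Compute by square-and-multiply:
  51 = 32 + 16 + 2 + 1 (binary 110011)
  Repeated squaring mod 103: 72^1 = 72, 72^2 = 34, 72^4 = 23, 72^8 = 14, 72^16 = 93, 72^32 = 100
  72^51 = 72^32 * 72^16 * 72^2 * 72^1 = 100 * 93 * 34 * 72 mod 103
    100 * 93 = 9300 = 30 mod 103
    30 * 34 = 1020 = 93 mod 103
    93 * 72 = 6696 = 1 mod 103
  72^51 = 1 mod 103
Result 1: 72 is a quadratic residue mod 103.
72^51 mod 103 = 1

1


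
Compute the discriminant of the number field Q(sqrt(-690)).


For K = Q(sqrt(d)) with d squarefree: disc(K) = d if d = 1 mod 4, and disc(K) = 4d if d = 2 or 3 mod 4.
Here d = -690, and d mod 4 = 2.
d = 2 mod 4, not 1 (O_K = Z[sqrt(d)]), so disc(K) = 4d = 4 * (-690) = -2760

-2760


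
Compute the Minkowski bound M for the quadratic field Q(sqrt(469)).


d = 469, d mod 4 = 1, so disc(K) = d = 469; |disc(K)| = 469
Real quadratic field, so n = 2, s = r2 = 0, r1 = 2
M = (n!/n^n) * (4/pi)^s * sqrt(|disc(K)|) = (2!/2^2) * (4/pi)^0 * sqrt(469)
= 0.5 * 1.000000 * 21.656408
= 10.8282

10.8282


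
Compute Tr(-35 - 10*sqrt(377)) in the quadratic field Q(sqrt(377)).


Tr(a + b*sqrt(d)) = (a + b*sqrt(d)) + (a - b*sqrt(d)) = 2a
= 2 * (-35)
= -70

-70


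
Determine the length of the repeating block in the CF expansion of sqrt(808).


Run the CF algorithm for sqrt(808).
a_0 = floor(sqrt(808)) = 28; set m_0=0, q_0=1.
Recurrence: m' = q*a - m,  q' = (d - m'^2)/q,  a' = floor((a_0 + m')/q').
  step 1: m=28, q=24, a=2
  step 2: m=20, q=17, a=2
  step 3: m=14, q=36, a=1
  step 4: m=22, q=9, a=5
  step 5: m=23, q=31, a=1
  step 6: m=8, q=24, a=1
  step 7: m=16, q=23, a=1
  step 8: m=7, q=33, a=1
  step 9: m=26, q=4, a=13
  step 10: m=26, q=33, a=1
  step 11: m=7, q=23, a=1
  step 12: m=16, q=24, a=1
  step 13: m=8, q=31, a=1
  step 14: m=23, q=9, a=5
  step 15: m=22, q=36, a=1
  step 16: m=14, q=17, a=2
  step 17: m=20, q=24, a=2
  step 18: m=28, q=1, a=56
a_18 = 2*a_0 = 56, so the period closes here.
sqrt(808) = [28; 2, 2, 1, 5, 1, 1, 1, 1, 13, 1, 1, 1, 1, 5, 1, 2, 2, 56]
Period length = 18

18


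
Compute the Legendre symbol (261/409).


p = 409 is prime, so compute (261/409) with the reciprocity algorithm (Jacobi-symbol steps: pull out 2s via (2/n), flip via reciprocity, reduce):
  reciprocity: (261/409) -> +(409/261)
  reduce: (148/261)
  pull out 2: (2/261) = -1  (since 261 mod 8 = 5)
  pull out 2: (2/261) = -1  (since 261 mod 8 = 5)
  reciprocity: (37/261) -> +(261/37)
  reduce: (2/37)
  pull out 2: (2/37) = -1  (since 37 mod 8 = 5)
  (1/37) = 1
Product of signs = -1
(261/409) = -1

-1


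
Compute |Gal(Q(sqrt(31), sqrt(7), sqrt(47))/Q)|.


The 3 square roots of distinct primes are multiplicatively independent over Q,
so [K:Q] = 2^3 and Gal(K/Q) is isomorphic to (Z/2Z)^3.
|Gal| = 2^3 = 8

8


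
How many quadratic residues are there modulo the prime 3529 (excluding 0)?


For prime p, the number of non-zero quadratic residues is (p-1)/2.
= (3529-1)/2
= 1764

1764


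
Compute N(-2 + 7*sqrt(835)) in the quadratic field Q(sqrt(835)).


N(a + b*sqrt(d)) = a^2 - d*b^2
= (-2)^2 - (835)*(7)^2
= 4 - 40915
= -40911

-40911


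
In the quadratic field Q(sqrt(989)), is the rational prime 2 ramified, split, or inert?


K = Q(sqrt(989)). Since d mod 4 = 1, disc(K) = 989.
Check p | disc: 989 mod 2 = 1.
p=2 does not divide disc (d is 1 mod 4). 2 splits iff d = 1 mod 8.
d mod 8 = 5, so (d/2) = -1.
(d/p) = -1, so p is inert: (p) stays prime with e=1, f=2, g=1.
Therefore p is inert.

inert


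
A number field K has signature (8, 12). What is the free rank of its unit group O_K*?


By Dirichlet's unit theorem:
rank = r1 + r2 - 1
= 8 + 12 - 1
= 19

19


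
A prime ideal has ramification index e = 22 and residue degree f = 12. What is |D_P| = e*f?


|D_P| = e * f
= 22 * 12
= 264

264


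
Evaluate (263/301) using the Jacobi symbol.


Compute (263/301) via quadratic reciprocity:
  reciprocity: (263/301) -> +(301/263)
  reduce: (38/263)
  pull out 2: (2/263) = +1  (since 263 mod 8 = 7)
  reciprocity: (19/263) -> -(263/19)
  reduce: (16/19)
  pull out 2: (2/19) = -1  (since 19 mod 8 = 3)
  pull out 2: (2/19) = -1  (since 19 mod 8 = 3)
  pull out 2: (2/19) = -1  (since 19 mod 8 = 3)
  pull out 2: (2/19) = -1  (since 19 mod 8 = 3)
  (1/19) = 1
Product of signs = -1

-1


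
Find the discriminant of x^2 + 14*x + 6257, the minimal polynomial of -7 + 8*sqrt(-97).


The element -7 + 8*sqrt(-97) has minimal polynomial:
x^2 + 14*x + 6257
Discriminant = (14)^2 - 4*(6257)
= 196 - 25028
= -24832

-24832


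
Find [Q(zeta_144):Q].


The degree equals Euler's totient phi(144).
144 = 2^4 * 3^2
phi(144) = 48

48


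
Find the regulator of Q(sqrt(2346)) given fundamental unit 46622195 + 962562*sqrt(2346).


epsilon = 46622195 + 962562*sqrt(2346)
= 9.3244e+07
R = ln(9.3244e+07)
= 18.3507

18.3507


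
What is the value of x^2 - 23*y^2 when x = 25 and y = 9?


x^2 - d*y^2
= 25^2 - 23*9^2
= 625 - 1863
= -1238

-1238


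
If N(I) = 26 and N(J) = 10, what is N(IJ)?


N(IJ) = N(I) * N(J)
= 26 * 10
= 260

260


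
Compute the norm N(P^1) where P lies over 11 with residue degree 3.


N(P^a) = p^(a*f)
= 11^(1*3)
= 11^3
= 1331

1331


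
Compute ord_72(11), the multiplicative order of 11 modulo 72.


We want ord_72(11), the smallest k >= 1 with 11^k = 1 mod 72.
n = 72 = 2^3 * 3^2, phi(72) = 24; the order divides phi(n).
Divisors of 24: 1, 2, 3, 4, 6, 8, 12, 24
Repeated squaring mod 72: 11^1 = 11, 11^2 = 49, 11^4 = 25, 11^8 = 49, 11^16 = 25
Test divisors in increasing order:
  k=1: 11^1 = 11 mod 72
  k=2: 11^2 = 49 mod 72
  k=3: 11^3 = 49 * 11 = 35 mod 72
  k=4: 11^4 = 25 mod 72
  k=6: 11^6 = 25 * 49 = 1 mod 72  <- first divisor giving 1
Order = 6

6


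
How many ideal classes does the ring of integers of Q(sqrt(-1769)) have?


K = Q(sqrt(-1769)). d mod 4 = 3, so D = disc(K) = 4d = -7076
h(K) equals the number of primitive reduced positive-definite forms (a, b, c) = a*x^2 + b*x*y + c*y^2 with b^2 - 4ac = D,
where reduced means |b| <= a <= c, with b >= 0 whenever |b| = a or a = c, and primitive means gcd(a, b, c) = 1.
Reduced forces 3a^2 <= |D| = 7076, so 1 <= a <= 48; b must have the parity of D, and c = (b^2 - D)/(4a) must be an integer >= a.
Enumerate a = 1..48, b in [-a, a]:
  a=1: (1, 0, 1769)  [1]
  a=2: (2, 2, 885)  [1]
  a=3: (3, -2, 590), (3, 2, 590)  [2]
  a=4: none
  a=5: (5, -2, 354), (5, 2, 354)  [2]
  a=6: (6, -2, 295), (6, 2, 295)  [2]
  a=7: (7, -6, 254), (7, 6, 254)  [2]
  a=8: none
  a=9: (9, -4, 197), (9, 4, 197)  [2]
  a=10: (10, -2, 177), (10, 2, 177)  [2]
  a=11..12: none
  a=13: (13, -10, 138), (13, 10, 138)  [2]
  a=14: (14, -6, 127), (14, 6, 127)  [2]
  a=15: (15, -8, 119), (15, -2, 118), (15, 2, 118), (15, 8, 119)  [4]
  a=16: none
  a=17: (17, -8, 105), (17, 8, 105)  [2]
  a=18: (18, -14, 101), (18, 14, 101)  [2]
  a=19: (19, -12, 95), (19, 12, 95)  [2]
  a=20: none
  a=21: (21, -20, 89), (21, -8, 85), (21, 8, 85), (21, 20, 89)  [4]
  a=22: none
  a=23: (23, -10, 78), (23, 10, 78)  [2]
  a=24: none
  a=25: (25, -18, 74), (25, 18, 74)  [2]
  a=26: (26, -10, 69), (26, 10, 69)  [2]
  a=27: (27, -22, 70), (27, 22, 70)  [2]
  a=28: none
  a=29: (29, 0, 61)  [1]
  a=30: (30, -22, 63), (30, -2, 59), (30, 2, 59), (30, 22, 63)  [4]
  a=31..33: none
  a=34: (34, -26, 57), (34, 26, 57)  [2]
  a=35: (35, -22, 54), (35, -8, 51), (35, 8, 51), (35, 22, 54)  [4]
  a=36: none
  a=37: (37, -18, 50), (37, 18, 50)  [2]
  a=38: (38, -26, 51), (38, 26, 51)  [2]
  a=39: (39, -16, 47), (39, -10, 46), (39, 10, 46), (39, 16, 47)  [4]
  a=40..41: none
  a=42: (42, -34, 49), (42, -22, 45), (42, 22, 45), (42, 34, 49)  [4]
  a=43..44: none
  a=45: (45, 32, 45)  [1]
  a=46..48: none
Total reduced forms: 1 + 1 + 2 + 2 + 2 + 2 + 2 + 2 + 2 + 2 + 4 + 2 + 2 + 2 + 4 + 2 + 2 + 2 + 2 + 1 + 4 + 2 + 4 + 2 + 2 + 4 + 4 + 1 = 64
h = 64

64


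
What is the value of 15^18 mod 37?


p = 37 is prime and the exponent is (p-1)/2 = 18, so by Euler's criterion 15^18 = (15/37) = +1 or -1 mod 37.
Compute by square-and-multiply:
  18 = 16 + 2 (binary 10010)
  Repeated squaring mod 37: 15^1 = 15, 15^2 = 3, 15^4 = 9, 15^8 = 7, 15^16 = 12
  15^18 = 15^16 * 15^2 = 12 * 3 mod 37
    12 * 3 = 36 = 36 mod 37
  15^18 = 36 mod 37
Result 36 = p - 1 = -1 mod 37: 15 is a quadratic non-residue mod 37. As a residue in [0, p-1] the value is 36.
15^18 mod 37 = 36

36


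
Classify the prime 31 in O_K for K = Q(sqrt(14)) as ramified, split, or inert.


K = Q(sqrt(14)). Since d mod 4 = 2, disc(K) = 56.
Check p | disc: 56 mod 31 = 25.
p does not divide disc. Compute Legendre symbol (d/p):
14^((31-1)/2) mod 31 = 1
(d/p) = 1, so p splits: (p) = P*P' with e=1, f=1, g=2.
Therefore p is split.

split


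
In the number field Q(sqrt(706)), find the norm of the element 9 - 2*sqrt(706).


N(a + b*sqrt(d)) = a^2 - d*b^2
= (9)^2 - (706)*(-2)^2
= 81 - 2824
= -2743

-2743


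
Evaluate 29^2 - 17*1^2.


x^2 - d*y^2
= 29^2 - 17*1^2
= 841 - 17
= 824

824


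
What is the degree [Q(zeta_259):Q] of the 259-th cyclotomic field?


The degree equals Euler's totient phi(259).
259 = 7 * 37
phi(259) = 216

216


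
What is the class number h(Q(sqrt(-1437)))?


K = Q(sqrt(-1437)). d mod 4 = 3, so D = disc(K) = 4d = -5748
h(K) equals the number of primitive reduced positive-definite forms (a, b, c) = a*x^2 + b*x*y + c*y^2 with b^2 - 4ac = D,
where reduced means |b| <= a <= c, with b >= 0 whenever |b| = a or a = c, and primitive means gcd(a, b, c) = 1.
Reduced forces 3a^2 <= |D| = 5748, so 1 <= a <= 43; b must have the parity of D, and c = (b^2 - D)/(4a) must be an integer >= a.
Enumerate a = 1..43, b in [-a, a]:
  a=1: (1, 0, 1437)  [1]
  a=2: (2, 2, 719)  [1]
  a=3: (3, 0, 479)  [1]
  a=4..5: none
  a=6: (6, 6, 241)  [1]
  a=7..10: none
  a=11: (11, -4, 131), (11, 4, 131)  [2]
  a=12..16: none
  a=17: (17, -10, 86), (17, 10, 86)  [2]
  a=18: none
  a=19: (19, -16, 79), (19, 16, 79)  [2]
  a=20..21: none
  a=22: (22, -18, 69), (22, 18, 69)  [2]
  a=23: (23, -18, 66), (23, 18, 66)  [2]
  a=24..28: none
  a=29: (29, -20, 53), (29, 20, 53)  [2]
  a=30: none
  a=31: (31, -24, 51), (31, 24, 51)  [2]
  a=32: none
  a=33: (33, -18, 46), (33, 18, 46)  [2]
  a=34: (34, -10, 43), (34, 10, 43)  [2]
  a=35..37: none
  a=38: (38, -22, 41), (38, 22, 41)  [2]
  a=39..43: none
Total reduced forms: 1 + 1 + 1 + 1 + 2 + 2 + 2 + 2 + 2 + 2 + 2 + 2 + 2 + 2 = 24
h = 24

24


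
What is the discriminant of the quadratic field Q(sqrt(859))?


For K = Q(sqrt(d)) with d squarefree: disc(K) = d if d = 1 mod 4, and disc(K) = 4d if d = 2 or 3 mod 4.
Here d = 859, and d mod 4 = 3.
d = 3 mod 4, not 1 (O_K = Z[sqrt(d)]), so disc(K) = 4d = 4 * (859) = 3436

3436


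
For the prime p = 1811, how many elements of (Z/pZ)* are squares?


For prime p, the number of non-zero quadratic residues is (p-1)/2.
= (1811-1)/2
= 905

905


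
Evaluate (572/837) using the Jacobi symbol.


Compute (572/837) via quadratic reciprocity:
  pull out 2: (2/837) = -1  (since 837 mod 8 = 5)
  pull out 2: (2/837) = -1  (since 837 mod 8 = 5)
  reciprocity: (143/837) -> +(837/143)
  reduce: (122/143)
  pull out 2: (2/143) = +1  (since 143 mod 8 = 7)
  reciprocity: (61/143) -> +(143/61)
  reduce: (21/61)
  reciprocity: (21/61) -> +(61/21)
  reduce: (19/21)
  reciprocity: (19/21) -> +(21/19)
  reduce: (2/19)
  pull out 2: (2/19) = -1  (since 19 mod 8 = 3)
  (1/19) = 1
Product of signs = -1

-1


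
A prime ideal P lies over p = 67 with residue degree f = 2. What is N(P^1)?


N(P^a) = p^(a*f)
= 67^(1*2)
= 67^2
= 4489

4489


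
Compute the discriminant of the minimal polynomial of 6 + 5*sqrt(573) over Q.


The element 6 + 5*sqrt(573) has minimal polynomial:
x^2 - 12*x - 14289
Discriminant = (-12)^2 - 4*(-14289)
= 144 + 57156
= 57300

57300


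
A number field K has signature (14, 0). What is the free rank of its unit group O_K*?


By Dirichlet's unit theorem:
rank = r1 + r2 - 1
= 14 + 0 - 1
= 13

13


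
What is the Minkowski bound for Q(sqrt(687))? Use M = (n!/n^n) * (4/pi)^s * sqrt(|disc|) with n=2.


d = 687, d mod 4 = 3, so disc(K) = 4d = 2748; |disc(K)| = 2748
Real quadratic field, so n = 2, s = r2 = 0, r1 = 2
M = (n!/n^n) * (4/pi)^s * sqrt(|disc(K)|) = (2!/2^2) * (4/pi)^0 * sqrt(2748)
= 0.5 * 1.000000 * 52.421370
= 26.2107

26.2107


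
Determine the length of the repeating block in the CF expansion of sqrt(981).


Run the CF algorithm for sqrt(981).
a_0 = floor(sqrt(981)) = 31; set m_0=0, q_0=1.
Recurrence: m' = q*a - m,  q' = (d - m'^2)/q,  a' = floor((a_0 + m')/q').
  step 1: m=31, q=20, a=3
  step 2: m=29, q=7, a=8
  step 3: m=27, q=36, a=1
  step 4: m=9, q=25, a=1
  step 5: m=16, q=29, a=1
  step 6: m=13, q=28, a=1
  step 7: m=15, q=27, a=1
  step 8: m=12, q=31, a=1
  step 9: m=19, q=20, a=2
  step 10: m=21, q=27, a=1
  step 11: m=6, q=35, a=1
  step 12: m=29, q=4, a=15
  step 13: m=31, q=5, a=12
  step 14: m=29, q=28, a=2
  step 15: m=27, q=9, a=6
  step 16: m=27, q=28, a=2
  step 17: m=29, q=5, a=12
  step 18: m=31, q=4, a=15
  step 19: m=29, q=35, a=1
  step 20: m=6, q=27, a=1
  step 21: m=21, q=20, a=2
  step 22: m=19, q=31, a=1
  step 23: m=12, q=27, a=1
  step 24: m=15, q=28, a=1
  step 25: m=13, q=29, a=1
  step 26: m=16, q=25, a=1
  step 27: m=9, q=36, a=1
  step 28: m=27, q=7, a=8
  step 29: m=29, q=20, a=3
  step 30: m=31, q=1, a=62
a_30 = 2*a_0 = 62, so the period closes here.
sqrt(981) = [31; 3, 8, 1, 1, 1, 1, 1, 1, 2, 1, 1, 15, 12, 2, 6, 2, 12, 15, 1, 1, 2, 1, 1, 1, 1, 1, 1, 8, 3, 62]
Period length = 30

30


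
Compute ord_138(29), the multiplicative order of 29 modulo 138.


We want ord_138(29), the smallest k >= 1 with 29^k = 1 mod 138.
n = 138 = 2 * 3 * 23, phi(138) = 44; the order divides phi(n).
Divisors of 44: 1, 2, 4, 11, 22, 44
Repeated squaring mod 138: 29^1 = 29, 29^2 = 13, 29^4 = 31, 29^8 = 133, 29^16 = 25, 29^32 = 73
Test divisors in increasing order:
  k=1: 29^1 = 29 mod 138
  k=2: 29^2 = 13 mod 138
  k=4: 29^4 = 31 mod 138
  k=11: 29^11 = 133 * 13 * 29 = 47 mod 138
  k=22: 29^22 = 25 * 31 * 13 = 1 mod 138  <- first divisor giving 1
Order = 22

22


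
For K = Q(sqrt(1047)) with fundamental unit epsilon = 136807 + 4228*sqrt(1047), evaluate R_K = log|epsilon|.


epsilon = 136807 + 4228*sqrt(1047)
= 273614.0000
R = ln(273614.0000)
= 12.5195

12.5195


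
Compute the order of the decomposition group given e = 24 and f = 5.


|D_P| = e * f
= 24 * 5
= 120

120


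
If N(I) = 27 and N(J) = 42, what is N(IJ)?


N(IJ) = N(I) * N(J)
= 27 * 42
= 1134

1134


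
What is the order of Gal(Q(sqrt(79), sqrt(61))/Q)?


The 2 square roots of distinct primes are multiplicatively independent over Q,
so [K:Q] = 2^2 and Gal(K/Q) is isomorphic to (Z/2Z)^2.
|Gal| = 2^2 = 4

4


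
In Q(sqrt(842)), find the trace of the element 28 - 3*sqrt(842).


Tr(a + b*sqrt(d)) = (a + b*sqrt(d)) + (a - b*sqrt(d)) = 2a
= 2 * (28)
= 56

56


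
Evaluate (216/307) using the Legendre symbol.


p = 307 is prime, so compute (216/307) with the reciprocity algorithm (Jacobi-symbol steps: pull out 2s via (2/n), flip via reciprocity, reduce):
  pull out 2: (2/307) = -1  (since 307 mod 8 = 3)
  pull out 2: (2/307) = -1  (since 307 mod 8 = 3)
  pull out 2: (2/307) = -1  (since 307 mod 8 = 3)
  reciprocity: (27/307) -> -(307/27)
  reduce: (10/27)
  pull out 2: (2/27) = -1  (since 27 mod 8 = 3)
  reciprocity: (5/27) -> +(27/5)
  reduce: (2/5)
  pull out 2: (2/5) = -1  (since 5 mod 8 = 5)
  (1/5) = 1
Product of signs = 1
(216/307) = 1

1


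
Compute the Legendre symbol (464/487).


p = 487 is prime, so compute (464/487) with the reciprocity algorithm (Jacobi-symbol steps: pull out 2s via (2/n), flip via reciprocity, reduce):
  pull out 2: (2/487) = +1  (since 487 mod 8 = 7)
  pull out 2: (2/487) = +1  (since 487 mod 8 = 7)
  pull out 2: (2/487) = +1  (since 487 mod 8 = 7)
  pull out 2: (2/487) = +1  (since 487 mod 8 = 7)
  reciprocity: (29/487) -> +(487/29)
  reduce: (23/29)
  reciprocity: (23/29) -> +(29/23)
  reduce: (6/23)
  pull out 2: (2/23) = +1  (since 23 mod 8 = 7)
  reciprocity: (3/23) -> -(23/3)
  reduce: (2/3)
  pull out 2: (2/3) = -1  (since 3 mod 8 = 3)
  (1/3) = 1
Product of signs = 1
(464/487) = 1

1


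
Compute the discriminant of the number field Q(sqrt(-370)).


For K = Q(sqrt(d)) with d squarefree: disc(K) = d if d = 1 mod 4, and disc(K) = 4d if d = 2 or 3 mod 4.
Here d = -370, and d mod 4 = 2.
d = 2 mod 4, not 1 (O_K = Z[sqrt(d)]), so disc(K) = 4d = 4 * (-370) = -1480

-1480


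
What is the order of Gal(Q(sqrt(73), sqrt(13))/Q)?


The 2 square roots of distinct primes are multiplicatively independent over Q,
so [K:Q] = 2^2 and Gal(K/Q) is isomorphic to (Z/2Z)^2.
|Gal| = 2^2 = 4

4


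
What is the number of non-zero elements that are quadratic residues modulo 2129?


For prime p, the number of non-zero quadratic residues is (p-1)/2.
= (2129-1)/2
= 1064

1064


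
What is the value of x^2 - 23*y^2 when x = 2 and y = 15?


x^2 - d*y^2
= 2^2 - 23*15^2
= 4 - 5175
= -5171

-5171


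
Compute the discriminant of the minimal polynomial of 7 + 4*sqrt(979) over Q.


The element 7 + 4*sqrt(979) has minimal polynomial:
x^2 - 14*x - 15615
Discriminant = (-14)^2 - 4*(-15615)
= 196 + 62460
= 62656

62656


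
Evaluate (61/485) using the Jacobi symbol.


Compute (61/485) via quadratic reciprocity:
  reciprocity: (61/485) -> +(485/61)
  reduce: (58/61)
  pull out 2: (2/61) = -1  (since 61 mod 8 = 5)
  reciprocity: (29/61) -> +(61/29)
  reduce: (3/29)
  reciprocity: (3/29) -> +(29/3)
  reduce: (2/3)
  pull out 2: (2/3) = -1  (since 3 mod 8 = 3)
  (1/3) = 1
Product of signs = 1

1


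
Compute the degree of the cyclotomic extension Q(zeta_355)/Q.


The degree equals Euler's totient phi(355).
355 = 5 * 71
phi(355) = 280

280


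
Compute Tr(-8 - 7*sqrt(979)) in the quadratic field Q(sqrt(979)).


Tr(a + b*sqrt(d)) = (a + b*sqrt(d)) + (a - b*sqrt(d)) = 2a
= 2 * (-8)
= -16

-16


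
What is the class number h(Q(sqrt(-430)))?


K = Q(sqrt(-430)). d mod 4 = 2, so D = disc(K) = 4d = -1720
h(K) equals the number of primitive reduced positive-definite forms (a, b, c) = a*x^2 + b*x*y + c*y^2 with b^2 - 4ac = D,
where reduced means |b| <= a <= c, with b >= 0 whenever |b| = a or a = c, and primitive means gcd(a, b, c) = 1.
Reduced forces 3a^2 <= |D| = 1720, so 1 <= a <= 23; b must have the parity of D, and c = (b^2 - D)/(4a) must be an integer >= a.
Enumerate a = 1..23, b in [-a, a]:
  a=1: (1, 0, 430)  [1]
  a=2: (2, 0, 215)  [1]
  a=3..4: none
  a=5: (5, 0, 86)  [1]
  a=6: none
  a=7: (7, -4, 62), (7, 4, 62)  [2]
  a=8..9: none
  a=10: (10, 0, 43)  [1]
  a=11..12: none
  a=13: (13, -10, 35), (13, 10, 35)  [2]
  a=14: (14, -4, 31), (14, 4, 31)  [2]
  a=15..18: none
  a=19: (19, -16, 26), (19, 16, 26)  [2]
  a=20..23: none
Total reduced forms: 1 + 1 + 1 + 2 + 1 + 2 + 2 + 2 = 12
h = 12

12


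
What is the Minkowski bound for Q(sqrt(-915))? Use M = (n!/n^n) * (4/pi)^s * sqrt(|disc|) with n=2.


d = -915, d mod 4 = 1, so disc(K) = d = -915; |disc(K)| = 915
Imaginary quadratic field, so n = 2, s = r2 = 1, r1 = 0
M = (n!/n^n) * (4/pi)^s * sqrt(|disc(K)|) = (2!/2^2) * (4/pi)^1 * sqrt(915)
= 0.5 * 1.273240 * 30.248967
= 19.2571

19.2571


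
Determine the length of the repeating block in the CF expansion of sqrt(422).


Run the CF algorithm for sqrt(422).
a_0 = floor(sqrt(422)) = 20; set m_0=0, q_0=1.
Recurrence: m' = q*a - m,  q' = (d - m'^2)/q,  a' = floor((a_0 + m')/q').
  step 1: m=20, q=22, a=1
  step 2: m=2, q=19, a=1
  step 3: m=17, q=7, a=5
  step 4: m=18, q=14, a=2
  step 5: m=10, q=23, a=1
  step 6: m=13, q=11, a=3
  step 7: m=20, q=2, a=20
  step 8: m=20, q=11, a=3
  step 9: m=13, q=23, a=1
  step 10: m=10, q=14, a=2
  step 11: m=18, q=7, a=5
  step 12: m=17, q=19, a=1
  step 13: m=2, q=22, a=1
  step 14: m=20, q=1, a=40
a_14 = 2*a_0 = 40, so the period closes here.
sqrt(422) = [20; 1, 1, 5, 2, 1, 3, 20, 3, 1, 2, 5, 1, 1, 40]
Period length = 14

14


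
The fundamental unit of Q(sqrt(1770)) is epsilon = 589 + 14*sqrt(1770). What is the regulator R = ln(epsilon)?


epsilon = 589 + 14*sqrt(1770)
= 1177.9992
R = ln(1177.9992)
= 7.0716

7.0716


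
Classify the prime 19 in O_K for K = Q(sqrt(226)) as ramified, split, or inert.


K = Q(sqrt(226)). Since d mod 4 = 2, disc(K) = 904.
Check p | disc: 904 mod 19 = 11.
p does not divide disc. Compute Legendre symbol (d/p):
17^((19-1)/2) mod 19 = 1
(d/p) = 1, so p splits: (p) = P*P' with e=1, f=1, g=2.
Therefore p is split.

split


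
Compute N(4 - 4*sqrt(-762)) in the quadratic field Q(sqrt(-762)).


N(a + b*sqrt(d)) = a^2 - d*b^2
= (4)^2 - (-762)*(-4)^2
= 16 + 12192
= 12208

12208


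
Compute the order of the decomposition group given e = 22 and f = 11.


|D_P| = e * f
= 22 * 11
= 242

242


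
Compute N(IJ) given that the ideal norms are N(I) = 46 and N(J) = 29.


N(IJ) = N(I) * N(J)
= 46 * 29
= 1334

1334


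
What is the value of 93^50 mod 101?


p = 101 is prime and the exponent is (p-1)/2 = 50, so by Euler's criterion 93^50 = (93/101) = +1 or -1 mod 101.
Compute by square-and-multiply:
  50 = 32 + 16 + 2 (binary 110010)
  Repeated squaring mod 101: 93^1 = 93, 93^2 = 64, 93^4 = 56, 93^8 = 5, 93^16 = 25, 93^32 = 19
  93^50 = 93^32 * 93^16 * 93^2 = 19 * 25 * 64 mod 101
    19 * 25 = 475 = 71 mod 101
    71 * 64 = 4544 = 100 mod 101
  93^50 = 100 mod 101
Result 100 = p - 1 = -1 mod 101: 93 is a quadratic non-residue mod 101. As a residue in [0, p-1] the value is 100.
93^50 mod 101 = 100

100


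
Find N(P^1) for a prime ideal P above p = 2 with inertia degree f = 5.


N(P^a) = p^(a*f)
= 2^(1*5)
= 2^5
= 32

32


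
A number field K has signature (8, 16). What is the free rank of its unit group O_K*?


By Dirichlet's unit theorem:
rank = r1 + r2 - 1
= 8 + 16 - 1
= 23

23


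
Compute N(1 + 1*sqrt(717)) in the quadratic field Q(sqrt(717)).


N(a + b*sqrt(d)) = a^2 - d*b^2
= (1)^2 - (717)*(1)^2
= 1 - 717
= -716

-716


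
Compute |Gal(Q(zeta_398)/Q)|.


|Gal(Q(zeta_398)/Q)| = phi(398)
= 198

198


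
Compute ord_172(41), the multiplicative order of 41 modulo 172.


We want ord_172(41), the smallest k >= 1 with 41^k = 1 mod 172.
n = 172 = 2^2 * 43, phi(172) = 84; the order divides phi(n).
Divisors of 84: 1, 2, 3, 4, 6, 7, 12, 14, 21, 28, 42, 84
Repeated squaring mod 172: 41^1 = 41, 41^2 = 133, 41^4 = 145, 41^8 = 41, 41^16 = 133, 41^32 = 145, 41^64 = 41
Test divisors in increasing order:
  k=1: 41^1 = 41 mod 172
  k=2: 41^2 = 133 mod 172
  k=3: 41^3 = 133 * 41 = 121 mod 172
  k=4: 41^4 = 145 mod 172
  k=6: 41^6 = 145 * 133 = 21 mod 172
  k=7: 41^7 = 145 * 133 * 41 = 1 mod 172  <- first divisor giving 1
Order = 7

7


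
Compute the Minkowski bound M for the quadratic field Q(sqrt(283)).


d = 283, d mod 4 = 3, so disc(K) = 4d = 1132; |disc(K)| = 1132
Real quadratic field, so n = 2, s = r2 = 0, r1 = 2
M = (n!/n^n) * (4/pi)^s * sqrt(|disc(K)|) = (2!/2^2) * (4/pi)^0 * sqrt(1132)
= 0.5 * 1.000000 * 33.645208
= 16.8226

16.8226


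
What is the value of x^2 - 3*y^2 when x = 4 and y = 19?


x^2 - d*y^2
= 4^2 - 3*19^2
= 16 - 1083
= -1067

-1067


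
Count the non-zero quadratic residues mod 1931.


For prime p, the number of non-zero quadratic residues is (p-1)/2.
= (1931-1)/2
= 965

965


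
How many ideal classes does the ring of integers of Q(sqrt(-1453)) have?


K = Q(sqrt(-1453)). d mod 4 = 3, so D = disc(K) = 4d = -5812
h(K) equals the number of primitive reduced positive-definite forms (a, b, c) = a*x^2 + b*x*y + c*y^2 with b^2 - 4ac = D,
where reduced means |b| <= a <= c, with b >= 0 whenever |b| = a or a = c, and primitive means gcd(a, b, c) = 1.
Reduced forces 3a^2 <= |D| = 5812, so 1 <= a <= 44; b must have the parity of D, and c = (b^2 - D)/(4a) must be an integer >= a.
Enumerate a = 1..44, b in [-a, a]:
  a=1: (1, 0, 1453)  [1]
  a=2: (2, 2, 727)  [1]
  a=3..12: none
  a=13: (13, -8, 113), (13, 8, 113)  [2]
  a=14..16: none
  a=17: (17, -6, 86), (17, 6, 86)  [2]
  a=18..25: none
  a=26: (26, -18, 59), (26, 18, 59)  [2]
  a=27..30: none
  a=31: (31, -4, 47), (31, 4, 47)  [2]
  a=32..33: none
  a=34: (34, -6, 43), (34, 6, 43)  [2]
  a=35..36: none
  a=37: (37, -16, 41), (37, 16, 41)  [2]
  a=38..44: none
Total reduced forms: 1 + 1 + 2 + 2 + 2 + 2 + 2 + 2 = 14
h = 14

14


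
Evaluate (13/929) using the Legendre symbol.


p = 929 is prime, so compute (13/929) with the reciprocity algorithm (Jacobi-symbol steps: pull out 2s via (2/n), flip via reciprocity, reduce):
  reciprocity: (13/929) -> +(929/13)
  reduce: (6/13)
  pull out 2: (2/13) = -1  (since 13 mod 8 = 5)
  reciprocity: (3/13) -> +(13/3)
  reduce: (1/3)
  (1/3) = 1
Product of signs = -1
(13/929) = -1

-1


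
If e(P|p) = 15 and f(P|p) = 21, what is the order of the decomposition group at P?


|D_P| = e * f
= 15 * 21
= 315

315


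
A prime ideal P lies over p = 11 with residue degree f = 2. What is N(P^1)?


N(P^a) = p^(a*f)
= 11^(1*2)
= 11^2
= 121

121


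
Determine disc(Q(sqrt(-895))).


For K = Q(sqrt(d)) with d squarefree: disc(K) = d if d = 1 mod 4, and disc(K) = 4d if d = 2 or 3 mod 4.
Here d = -895, and d mod 4 = 1.
d = 1 mod 4 (O_K = Z[(1+sqrt(d))/2]), so disc(K) = d = -895

-895


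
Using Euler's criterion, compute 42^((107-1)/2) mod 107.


p = 107 is prime and the exponent is (p-1)/2 = 53, so by Euler's criterion 42^53 = (42/107) = +1 or -1 mod 107.
Compute by square-and-multiply:
  53 = 32 + 16 + 4 + 1 (binary 110101)
  Repeated squaring mod 107: 42^1 = 42, 42^2 = 52, 42^4 = 29, 42^8 = 92, 42^16 = 11, 42^32 = 14
  42^53 = 42^32 * 42^16 * 42^4 * 42^1 = 14 * 11 * 29 * 42 mod 107
    14 * 11 = 154 = 47 mod 107
    47 * 29 = 1363 = 79 mod 107
    79 * 42 = 3318 = 1 mod 107
  42^53 = 1 mod 107
Result 1: 42 is a quadratic residue mod 107.
42^53 mod 107 = 1

1


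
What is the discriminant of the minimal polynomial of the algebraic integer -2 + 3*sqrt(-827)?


The element -2 + 3*sqrt(-827) has minimal polynomial:
x^2 + 4*x + 7447
Discriminant = (4)^2 - 4*(7447)
= 16 - 29788
= -29772

-29772


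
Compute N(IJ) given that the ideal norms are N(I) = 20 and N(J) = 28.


N(IJ) = N(I) * N(J)
= 20 * 28
= 560

560


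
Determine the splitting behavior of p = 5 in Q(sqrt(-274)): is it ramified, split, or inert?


K = Q(sqrt(-274)). Since d mod 4 = 2, disc(K) = -1096.
Check p | disc: -1096 mod 5 = 4.
p does not divide disc. Compute Legendre symbol (d/p):
1^((5-1)/2) mod 5 = 1
(d/p) = 1, so p splits: (p) = P*P' with e=1, f=1, g=2.
Therefore p is split.

split


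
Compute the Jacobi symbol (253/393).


Compute (253/393) via quadratic reciprocity:
  reciprocity: (253/393) -> +(393/253)
  reduce: (140/253)
  pull out 2: (2/253) = -1  (since 253 mod 8 = 5)
  pull out 2: (2/253) = -1  (since 253 mod 8 = 5)
  reciprocity: (35/253) -> +(253/35)
  reduce: (8/35)
  pull out 2: (2/35) = -1  (since 35 mod 8 = 3)
  pull out 2: (2/35) = -1  (since 35 mod 8 = 3)
  pull out 2: (2/35) = -1  (since 35 mod 8 = 3)
  (1/35) = 1
Product of signs = -1

-1


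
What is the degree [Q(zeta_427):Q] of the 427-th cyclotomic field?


The degree equals Euler's totient phi(427).
427 = 7 * 61
phi(427) = 360

360


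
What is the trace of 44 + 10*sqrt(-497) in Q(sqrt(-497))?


Tr(a + b*sqrt(d)) = (a + b*sqrt(d)) + (a - b*sqrt(d)) = 2a
= 2 * (44)
= 88

88


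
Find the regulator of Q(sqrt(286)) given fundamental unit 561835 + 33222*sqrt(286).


epsilon = 561835 + 33222*sqrt(286)
= 1.1237e+06
R = ln(1.1237e+06)
= 13.9321

13.9321


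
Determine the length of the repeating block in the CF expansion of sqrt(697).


Run the CF algorithm for sqrt(697).
a_0 = floor(sqrt(697)) = 26; set m_0=0, q_0=1.
Recurrence: m' = q*a - m,  q' = (d - m'^2)/q,  a' = floor((a_0 + m')/q').
  step 1: m=26, q=21, a=2
  step 2: m=16, q=21, a=2
  step 3: m=26, q=1, a=52
a_3 = 2*a_0 = 52, so the period closes here.
sqrt(697) = [26; 2, 2, 52]
Period length = 3

3


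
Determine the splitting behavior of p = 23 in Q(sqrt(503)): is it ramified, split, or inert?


K = Q(sqrt(503)). Since d mod 4 = 3, disc(K) = 2012.
Check p | disc: 2012 mod 23 = 11.
p does not divide disc. Compute Legendre symbol (d/p):
20^((23-1)/2) mod 23 = -1
(d/p) = -1, so p is inert: (p) stays prime with e=1, f=2, g=1.
Therefore p is inert.

inert


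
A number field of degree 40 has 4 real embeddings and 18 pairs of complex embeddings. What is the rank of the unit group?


By Dirichlet's unit theorem:
rank = r1 + r2 - 1
= 4 + 18 - 1
= 21

21


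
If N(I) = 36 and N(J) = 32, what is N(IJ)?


N(IJ) = N(I) * N(J)
= 36 * 32
= 1152

1152


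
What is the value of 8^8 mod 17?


p = 17 is prime and the exponent is (p-1)/2 = 8, so by Euler's criterion 8^8 = (8/17) = +1 or -1 mod 17.
Compute by square-and-multiply:
  8 = 8 (binary 1000)
  Repeated squaring mod 17: 8^1 = 8, 8^2 = 13, 8^4 = 16, 8^8 = 1
  8^8 = 1 mod 17
Result 1: 8 is a quadratic residue mod 17.
8^8 mod 17 = 1

1


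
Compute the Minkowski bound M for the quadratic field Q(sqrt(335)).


d = 335, d mod 4 = 3, so disc(K) = 4d = 1340; |disc(K)| = 1340
Real quadratic field, so n = 2, s = r2 = 0, r1 = 2
M = (n!/n^n) * (4/pi)^s * sqrt(|disc(K)|) = (2!/2^2) * (4/pi)^0 * sqrt(1340)
= 0.5 * 1.000000 * 36.606010
= 18.3030

18.3030


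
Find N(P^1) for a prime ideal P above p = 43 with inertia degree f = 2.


N(P^a) = p^(a*f)
= 43^(1*2)
= 43^2
= 1849

1849


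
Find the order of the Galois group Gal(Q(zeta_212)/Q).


|Gal(Q(zeta_212)/Q)| = phi(212)
= 104

104
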